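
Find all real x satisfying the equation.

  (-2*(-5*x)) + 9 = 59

Step 1. [(-2*(-5*x)) + 9 = 59] peel the +9: subtract 9 from each side ⇒ sub: -2*(-5*x) = 50.
Step 2. [-2*(-5*x) = 50] LHS = -2·(…); ÷-2 both sides, so div: -5*x = -25.
Step 3. [-5*x = -25] LHS = -5·(…); ÷-5 both sides ⇒ div: x = 5.

Answer: x ∈ {5}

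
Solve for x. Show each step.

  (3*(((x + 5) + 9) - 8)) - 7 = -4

Step 1. [(3*(((x + 5) + 9) - 8)) - 7 = -4] -7 is outermost — add 7 both sides, so sub: 3*(((x + 5) + 9) - 8) = 3.
Step 2. [3*(((x + 5) + 9) - 8) = 3] 3·(inner) — divide through by 3. So div: ((x + 5) + 9) - 8 = 1.
Step 3. [((x + 5) + 9) - 8 = 1] -8 is outermost — add 8 both sides, so sub: (x + 5) + 9 = 9.
Step 4. [(x + 5) + 9 = 9] +9 is outermost — subtract 9 both sides. So sub: x + 5 = 0.
Step 5. [x + 5 = 0] peel the +5: subtract 5 from each side ⇒ sub: x = -5.

Answer: x ∈ {-5}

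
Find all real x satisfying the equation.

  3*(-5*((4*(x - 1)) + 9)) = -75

Step 1. [3*(-5*((4*(x - 1)) + 9)) = -75] divide by the outer 3 ⇒ div: -5*((4*(x - 1)) + 9) = -25.
Step 2. [-5*((4*(x - 1)) + 9) = -25] -5 out front; divide by -5 ⇒ div: (4*(x - 1)) + 9 = 5.
Step 3. [(4*(x - 1)) + 9 = 5] +9 is outermost — subtract 9 both sides. So sub: 4*(x - 1) = -4.
Step 4. [4*(x - 1) = -4] 4 out front; divide by 4, so div: x - 1 = -1.
Step 5. [x - 1 = -1] the outer -1 inverts by adding 1 ⇒ sub: x = 0.

Answer: x ∈ {0}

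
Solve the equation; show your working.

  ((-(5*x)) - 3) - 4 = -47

Step 1. [((-(5*x)) - 3) - 4 = -47] 4 comes off first (add 4) ⇒ sub: (-(5*x)) - 3 = -43.
Step 2. [(-(5*x)) - 3 = -43] 3 comes off first (add 3), so sub: -(5*x) = -40.
Step 3. [-(5*x) = -40] flip signs both sides, so neg: 5*x = 40.
Step 4. [5*x = 40] LHS = 5·(…); ÷5 both sides. So div: x = 8.

Answer: x ∈ {8}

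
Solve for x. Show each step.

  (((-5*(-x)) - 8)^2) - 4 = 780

Step 1. [(((-5*(-x)) - 8)^2) - 4 = 780] add 4: x sits inside (… - 4) ⇒ sub: ((-5*(-x)) - 8)^2 = 784.
Step 2. [((-5*(-x)) - 8)^2 = 784] LHS squared, RHS 784 ≥ 0: apply √ (±) ⇒ sqrt: (-5*(-x)) - 8 = 28 or -28.
Step 3. [(-5*(-x)) - 8 = 28 or -28] peel the -8: add 8 from each side, so sub: -5*(-x) = 36 or -20.
Step 4. [-5*(-x) = 36 or -20] LHS = -5·(…); ÷-5 both sides ⇒ div: -x = -36/5 or 4.
Step 5. [-x = -36/5 or 4] flip signs both sides, so neg: x = 36/5 or -4.

Answer: x ∈ {-4, 36/5}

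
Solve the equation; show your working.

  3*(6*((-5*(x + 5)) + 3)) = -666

Step 1. [3*(6*((-5*(x + 5)) + 3)) = -666] 3 out front; divide by 3, so div: 6*((-5*(x + 5)) + 3) = -222.
Step 2. [6*((-5*(x + 5)) + 3) = -222] 6 out front; divide by 6. So div: (-5*(x + 5)) + 3 = -37.
Step 3. [(-5*(x + 5)) + 3 = -37] the outer +3 inverts by subtracting 3, so sub: -5*(x + 5) = -40.
Step 4. [-5*(x + 5) = -40] leading coefficient -5: divide by -5 ⇒ div: x + 5 = 8.
Step 5. [x + 5 = 8] 5 comes off first (subtract 5) ⇒ sub: x = 3.

Answer: x ∈ {3}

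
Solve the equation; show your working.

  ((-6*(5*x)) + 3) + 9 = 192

Step 1. [((-6*(5*x)) + 3) + 9 = 192] 9 comes off first (subtract 9) ⇒ sub: (-6*(5*x)) + 3 = 183.
Step 2. [(-6*(5*x)) + 3 = 183] peel the +3: subtract 3 from each side ⇒ sub: -6*(5*x) = 180.
Step 3. [-6*(5*x) = 180] -6 out front; divide by -6, so div: 5*x = -30.
Step 4. [5*x = -30] 5 out front; divide by 5 ⇒ div: x = -6.

Answer: x ∈ {-6}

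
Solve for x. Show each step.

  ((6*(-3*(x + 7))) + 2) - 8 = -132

Step 1. [((6*(-3*(x + 7))) + 2) - 8 = -132] peel the -8: add 8 from each side ⇒ sub: (6*(-3*(x + 7))) + 2 = -124.
Step 2. [(6*(-3*(x + 7))) + 2 = -124] peel the +2: subtract 2 from each side, so sub: 6*(-3*(x + 7)) = -126.
Step 3. [6*(-3*(x + 7)) = -126] 6·(inner) — divide through by 6, so div: -3*(x + 7) = -21.
Step 4. [-3*(x + 7) = -21] divide by the outer -3 ⇒ div: x + 7 = 7.
Step 5. [x + 7 = 7] the outer +7 inverts by subtracting 7 ⇒ sub: x = 0.

Answer: x ∈ {0}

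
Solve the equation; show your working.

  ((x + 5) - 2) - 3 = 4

Step 1. [((x + 5) - 2) - 3 = 4] peel the -3: add 3 from each side. So sub: (x + 5) - 2 = 7.
Step 2. [(x + 5) - 2 = 7] -2 is outermost — add 2 both sides ⇒ sub: x + 5 = 9.
Step 3. [x + 5 = 9] peel the +5: subtract 5 from each side. So sub: x = 4.

Answer: x ∈ {4}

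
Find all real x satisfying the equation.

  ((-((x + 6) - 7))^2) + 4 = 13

Step 1. [((-((x + 6) - 7))^2) + 4 = 13] the outer +4 inverts by subtracting 4. So sub: (-((x + 6) - 7))^2 = 9.
Step 2. [(-((x + 6) - 7))^2 = 9] 9 ≥ 0, LHS is (·)² — take ±√. So sqrt: -((x + 6) - 7) = 3 or -3.
Step 3. [-((x + 6) - 7) = 3 or -3] leading − — multiply by −1. So neg: (x + 6) - 7 = -3 or 3.
Step 4. [(x + 6) - 7 = -3 or 3] 7 comes off first (add 7) ⇒ sub: x + 6 = 4 or 10.
Step 5. [x + 6 = 4 or 10] 6 comes off first (subtract 6) ⇒ sub: x = -2 or 4.

Answer: x ∈ {-2, 4}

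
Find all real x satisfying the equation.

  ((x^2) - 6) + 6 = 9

Step 1. [((x^2) - 6) + 6 = 9] 6 comes off first (subtract 6). So sub: (x^2) - 6 = 3.
Step 2. [(x^2) - 6 = 3] the outer -6 inverts by adding 6, so sub: x^2 = 9.
Step 3. [x^2 = 9] LHS squared, RHS 9 ≥ 0: apply √ (±). So sqrt: x = 3 or -3.

Answer: x ∈ {-3, 3}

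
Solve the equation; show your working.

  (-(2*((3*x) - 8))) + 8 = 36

Step 1. [(-(2*((3*x) - 8))) + 8 = 36] 8 comes off first (subtract 8) ⇒ sub: -(2*((3*x) - 8)) = 28.
Step 2. [-(2*((3*x) - 8)) = 28] LHS negated; negate both sides. So neg: 2*((3*x) - 8) = -28.
Step 3. [2*((3*x) - 8) = -28] 2 out front; divide by 2, so div: (3*x) - 8 = -14.
Step 4. [(3*x) - 8 = -14] 8 comes off first (add 8), so sub: 3*x = -6.
Step 5. [3*x = -6] leading coefficient 3: divide by 3 ⇒ div: x = -2.

Answer: x ∈ {-2}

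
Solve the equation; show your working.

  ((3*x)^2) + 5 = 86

Step 1. [((3*x)^2) + 5 = 86] +5 is outermost — subtract 5 both sides. So sub: (3*x)^2 = 81.
Step 2. [(3*x)^2 = 81] √ both sides: 81 ≥ 0 gives two branches, so sqrt: 3*x = 9 or -9.
Step 3. [3*x = 9 or -9] leading coefficient 3: divide by 3. So div: x = 3 or -3.

Answer: x ∈ {-3, 3}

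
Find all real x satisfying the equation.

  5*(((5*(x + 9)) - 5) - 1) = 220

Step 1. [5*(((5*(x + 9)) - 5) - 1) = 220] LHS = 5·(…); ÷5 both sides. So div: ((5*(x + 9)) - 5) - 1 = 44.
Step 2. [((5*(x + 9)) - 5) - 1 = 44] add 1: x sits inside (… - 1) ⇒ sub: (5*(x + 9)) - 5 = 45.
Step 3. [(5*(x + 9)) - 5 = 45] 5 comes off first (add 5), so sub: 5*(x + 9) = 50.
Step 4. [5*(x + 9) = 50] 5 out front; divide by 5, so div: x + 9 = 10.
Step 5. [x + 9 = 10] the outer +9 inverts by subtracting 9. So sub: x = 1.

Answer: x ∈ {1}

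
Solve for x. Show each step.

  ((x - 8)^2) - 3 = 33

Step 1. [((x - 8)^2) - 3 = 33] peel the -3: add 3 from each side, so sub: (x - 8)^2 = 36.
Step 2. [(x - 8)^2 = 36] 36 ≥ 0, LHS is (·)² — take ±√, so sqrt: x - 8 = 6 or -6.
Step 3. [x - 8 = 6 or -6] -8 is outermost — add 8 both sides. So sub: x = 14 or 2.

Answer: x ∈ {2, 14}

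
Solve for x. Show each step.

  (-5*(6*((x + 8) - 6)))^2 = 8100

Step 1. [(-5*(6*((x + 8) - 6)))^2 = 8100] LHS squared, RHS 8100 ≥ 0: apply √ (±), so sqrt: -5*(6*((x + 8) - 6)) = 90 or -90.
Step 2. [-5*(6*((x + 8) - 6)) = 90 or -90] divide by the outer -5, so div: 6*((x + 8) - 6) = -18 or 18.
Step 3. [6*((x + 8) - 6) = -18 or 18] divide by the outer 6. So div: (x + 8) - 6 = -3 or 3.
Step 4. [(x + 8) - 6 = -3 or 3] the outer -6 inverts by adding 6. So sub: x + 8 = 3 or 9.
Step 5. [x + 8 = 3 or 9] +8 is outermost — subtract 8 both sides. So sub: x = -5 or 1.

Answer: x ∈ {-5, 1}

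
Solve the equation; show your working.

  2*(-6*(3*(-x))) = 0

Step 1. [2*(-6*(3*(-x))) = 0] leading coefficient 2: divide by 2. So div: -6*(3*(-x)) = 0.
Step 2. [-6*(3*(-x)) = 0] -6·(inner) — divide through by -6 ⇒ div: 3*(-x) = 0.
Step 3. [3*(-x) = 0] 3·(inner) — divide through by 3, so div: -x = 0.
Step 4. [-x = 0] leading − — multiply by −1. So neg: x = 0.

Answer: x ∈ {0}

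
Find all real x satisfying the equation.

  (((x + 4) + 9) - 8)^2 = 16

Step 1. [(((x + 4) + 9) - 8)^2 = 16] LHS squared, RHS 16 ≥ 0: apply √ (±), so sqrt: ((x + 4) + 9) - 8 = 4 or -4.
Step 2. [((x + 4) + 9) - 8 = 4 or -4] peel the -8: add 8 from each side, so sub: (x + 4) + 9 = 12 or 4.
Step 3. [(x + 4) + 9 = 12 or 4] peel the +9: subtract 9 from each side, so sub: x + 4 = 3 or -5.
Step 4. [x + 4 = 3 or -5] peel the +4: subtract 4 from each side. So sub: x = -1 or -9.

Answer: x ∈ {-9, -1}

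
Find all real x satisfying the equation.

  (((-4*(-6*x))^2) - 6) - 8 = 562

Step 1. [(((-4*(-6*x))^2) - 6) - 8 = 562] the outer -8 inverts by adding 8 ⇒ sub: ((-4*(-6*x))^2) - 6 = 570.
Step 2. [((-4*(-6*x))^2) - 6 = 570] peel the -6: add 6 from each side ⇒ sub: (-4*(-6*x))^2 = 576.
Step 3. [(-4*(-6*x))^2 = 576] 576 ≥ 0, LHS is (·)² — take ±√. So sqrt: -4*(-6*x) = 24 or -24.
Step 4. [-4*(-6*x) = 24 or -24] -4·(inner) — divide through by -4, so div: -6*x = -6 or 6.
Step 5. [-6*x = -6 or 6] divide by the outer -6 ⇒ div: x = 1 or -1.

Answer: x ∈ {-1, 1}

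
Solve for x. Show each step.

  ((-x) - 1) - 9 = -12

Step 1. [((-x) - 1) - 9 = -12] peel the -9: add 9 from each side. So sub: (-x) - 1 = -3.
Step 2. [(-x) - 1 = -3] 1 comes off first (add 1). So sub: -x = -2.
Step 3. [-x = -2] flip signs both sides. So neg: x = 2.

Answer: x ∈ {2}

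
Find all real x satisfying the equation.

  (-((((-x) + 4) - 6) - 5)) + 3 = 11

Step 1. [(-((((-x) + 4) - 6) - 5)) + 3 = 11] peel the +3: subtract 3 from each side ⇒ sub: -((((-x) + 4) - 6) - 5) = 8.
Step 2. [-((((-x) + 4) - 6) - 5) = 8] leading − — multiply by −1. So neg: (((-x) + 4) - 6) - 5 = -8.
Step 3. [(((-x) + 4) - 6) - 5 = -8] 5 comes off first (add 5), so sub: ((-x) + 4) - 6 = -3.
Step 4. [((-x) + 4) - 6 = -3] -6 is outermost — add 6 both sides ⇒ sub: (-x) + 4 = 3.
Step 5. [(-x) + 4 = 3] subtract 4: x sits inside (… + 4). So sub: -x = -1.
Step 6. [-x = -1] flip signs both sides, so neg: x = 1.

Answer: x ∈ {1}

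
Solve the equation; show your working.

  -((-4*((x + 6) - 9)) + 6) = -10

Step 1. [-((-4*((x + 6) - 9)) + 6) = -10] leading − — multiply by −1. So neg: (-4*((x + 6) - 9)) + 6 = 10.
Step 2. [(-4*((x + 6) - 9)) + 6 = 10] peel the +6: subtract 6 from each side, so sub: -4*((x + 6) - 9) = 4.
Step 3. [-4*((x + 6) - 9) = 4] -4·(inner) — divide through by -4. So div: (x + 6) - 9 = -1.
Step 4. [(x + 6) - 9 = -1] -9 is outermost — add 9 both sides ⇒ sub: x + 6 = 8.
Step 5. [x + 6 = 8] subtract 6: x sits inside (… + 6) ⇒ sub: x = 2.

Answer: x ∈ {2}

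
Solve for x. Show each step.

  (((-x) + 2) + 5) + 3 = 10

Step 1. [(((-x) + 2) + 5) + 3 = 10] +3 is outermost — subtract 3 both sides ⇒ sub: ((-x) + 2) + 5 = 7.
Step 2. [((-x) + 2) + 5 = 7] subtract 5: x sits inside (… + 5), so sub: (-x) + 2 = 2.
Step 3. [(-x) + 2 = 2] subtract 2: x sits inside (… + 2) ⇒ sub: -x = 0.
Step 4. [-x = 0] leading − — multiply by −1 ⇒ neg: x = 0.

Answer: x ∈ {0}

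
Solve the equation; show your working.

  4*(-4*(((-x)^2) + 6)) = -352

Step 1. [4*(-4*(((-x)^2) + 6)) = -352] LHS = 4·(…); ÷4 both sides, so div: -4*(((-x)^2) + 6) = -88.
Step 2. [-4*(((-x)^2) + 6) = -88] LHS = -4·(…); ÷-4 both sides. So div: ((-x)^2) + 6 = 22.
Step 3. [((-x)^2) + 6 = 22] +6 is outermost — subtract 6 both sides, so sub: (-x)^2 = 16.
Step 4. [(-x)^2 = 16] √ both sides: 16 ≥ 0 gives two branches ⇒ sqrt: -x = 4 or -4.
Step 5. [-x = 4 or -4] LHS negated; negate both sides ⇒ neg: x = -4 or 4.

Answer: x ∈ {-4, 4}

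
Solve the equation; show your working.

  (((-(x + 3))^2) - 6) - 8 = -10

Step 1. [(((-(x + 3))^2) - 6) - 8 = -10] the outer -8 inverts by adding 8, so sub: ((-(x + 3))^2) - 6 = -2.
Step 2. [((-(x + 3))^2) - 6 = -2] 6 comes off first (add 6), so sub: (-(x + 3))^2 = 4.
Step 3. [(-(x + 3))^2 = 4] LHS squared, RHS 4 ≥ 0: apply √ (±). So sqrt: -(x + 3) = 2 or -2.
Step 4. [-(x + 3) = 2 or -2] leading − — multiply by −1 ⇒ neg: x + 3 = -2 or 2.
Step 5. [x + 3 = -2 or 2] peel the +3: subtract 3 from each side. So sub: x = -5 or -1.

Answer: x ∈ {-5, -1}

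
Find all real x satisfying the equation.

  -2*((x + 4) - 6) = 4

Step 1. [-2*((x + 4) - 6) = 4] -2·(inner) — divide through by -2 ⇒ div: (x + 4) - 6 = -2.
Step 2. [(x + 4) - 6 = -2] the outer -6 inverts by adding 6 ⇒ sub: x + 4 = 4.
Step 3. [x + 4 = 4] 4 comes off first (subtract 4) ⇒ sub: x = 0.

Answer: x ∈ {0}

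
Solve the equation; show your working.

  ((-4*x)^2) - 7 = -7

Step 1. [((-4*x)^2) - 7 = -7] peel the -7: add 7 from each side, so sub: (-4*x)^2 = 0.
Step 2. [(-4*x)^2 = 0] LHS squared, RHS 0 ≥ 0: apply √ (±) ⇒ sqrt: -4*x = 0.
Step 3. [-4*x = 0] -4 out front; divide by -4. So div: x = 0.

Answer: x ∈ {0}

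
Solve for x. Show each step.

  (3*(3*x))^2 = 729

Step 1. [(3*(3*x))^2 = 729] LHS squared, RHS 729 ≥ 0: apply √ (±). So sqrt: 3*(3*x) = 27 or -27.
Step 2. [3*(3*x) = 27 or -27] LHS = 3·(…); ÷3 both sides, so div: 3*x = 9 or -9.
Step 3. [3*x = 9 or -9] leading coefficient 3: divide by 3, so div: x = 3 or -3.

Answer: x ∈ {-3, 3}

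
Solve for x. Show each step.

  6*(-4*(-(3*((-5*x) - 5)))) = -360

Step 1. [6*(-4*(-(3*((-5*x) - 5)))) = -360] leading coefficient 6: divide by 6, so div: -4*(-(3*((-5*x) - 5))) = -60.
Step 2. [-4*(-(3*((-5*x) - 5))) = -60] leading coefficient -4: divide by -4 ⇒ div: -(3*((-5*x) - 5)) = 15.
Step 3. [-(3*((-5*x) - 5)) = 15] flip signs both sides ⇒ neg: 3*((-5*x) - 5) = -15.
Step 4. [3*((-5*x) - 5) = -15] 3·(inner) — divide through by 3 ⇒ div: (-5*x) - 5 = -5.
Step 5. [(-5*x) - 5 = -5] 5 comes off first (add 5). So sub: -5*x = 0.
Step 6. [-5*x = 0] leading coefficient -5: divide by -5. So div: x = 0.

Answer: x ∈ {0}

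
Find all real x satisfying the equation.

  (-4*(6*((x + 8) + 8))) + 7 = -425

Step 1. [(-4*(6*((x + 8) + 8))) + 7 = -425] 7 comes off first (subtract 7) ⇒ sub: -4*(6*((x + 8) + 8)) = -432.
Step 2. [-4*(6*((x + 8) + 8)) = -432] divide by the outer -4. So div: 6*((x + 8) + 8) = 108.
Step 3. [6*((x + 8) + 8) = 108] leading coefficient 6: divide by 6 ⇒ div: (x + 8) + 8 = 18.
Step 4. [(x + 8) + 8 = 18] peel the +8: subtract 8 from each side, so sub: x + 8 = 10.
Step 5. [x + 8 = 10] subtract 8: x sits inside (… + 8) ⇒ sub: x = 2.

Answer: x ∈ {2}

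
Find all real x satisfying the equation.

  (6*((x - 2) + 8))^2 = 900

Step 1. [(6*((x - 2) + 8))^2 = 900] 900 ≥ 0, LHS is (·)² — take ±√. So sqrt: 6*((x - 2) + 8) = 30 or -30.
Step 2. [6*((x - 2) + 8) = 30 or -30] leading coefficient 6: divide by 6. So div: (x - 2) + 8 = 5 or -5.
Step 3. [(x - 2) + 8 = 5 or -5] peel the +8: subtract 8 from each side, so sub: x - 2 = -3 or -13.
Step 4. [x - 2 = -3 or -13] the outer -2 inverts by adding 2 ⇒ sub: x = -1 or -11.

Answer: x ∈ {-11, -1}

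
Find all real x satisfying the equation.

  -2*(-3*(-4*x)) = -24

Step 1. [-2*(-3*(-4*x)) = -24] LHS = -2·(…); ÷-2 both sides, so div: -3*(-4*x) = 12.
Step 2. [-3*(-4*x) = 12] -3 out front; divide by -3, so div: -4*x = -4.
Step 3. [-4*x = -4] LHS = -4·(…); ÷-4 both sides, so div: x = 1.

Answer: x ∈ {1}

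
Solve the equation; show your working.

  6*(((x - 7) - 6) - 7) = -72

Step 1. [6*(((x - 7) - 6) - 7) = -72] leading coefficient 6: divide by 6. So div: ((x - 7) - 6) - 7 = -12.
Step 2. [((x - 7) - 6) - 7 = -12] -7 is outermost — add 7 both sides ⇒ sub: (x - 7) - 6 = -5.
Step 3. [(x - 7) - 6 = -5] 6 comes off first (add 6) ⇒ sub: x - 7 = 1.
Step 4. [x - 7 = 1] the outer -7 inverts by adding 7. So sub: x = 8.

Answer: x ∈ {8}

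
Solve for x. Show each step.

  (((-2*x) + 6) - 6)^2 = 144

Step 1. [(((-2*x) + 6) - 6)^2 = 144] 144 ≥ 0, LHS is (·)² — take ±√, so sqrt: ((-2*x) + 6) - 6 = 12 or -12.
Step 2. [((-2*x) + 6) - 6 = 12 or -12] add 6: x sits inside (… - 6). So sub: (-2*x) + 6 = 18 or -6.
Step 3. [(-2*x) + 6 = 18 or -6] -2 | LHS and -2 | 18 or -6: pull -2 out. So factor: x - 3 = -9 or 3.
Step 4. [x - 3 = -9 or 3] peel the -3: add 3 from each side ⇒ sub: x = -6 or 6.

Answer: x ∈ {-6, 6}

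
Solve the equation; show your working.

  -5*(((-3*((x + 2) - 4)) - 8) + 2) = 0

Step 1. [-5*(((-3*((x + 2) - 4)) - 8) + 2) = 0] -5·(inner) — divide through by -5, so div: ((-3*((x + 2) - 4)) - 8) + 2 = 0.
Step 2. [((-3*((x + 2) - 4)) - 8) + 2 = 0] +2 is outermost — subtract 2 both sides. So sub: (-3*((x + 2) - 4)) - 8 = -2.
Step 3. [(-3*((x + 2) - 4)) - 8 = -2] the outer -8 inverts by adding 8, so sub: -3*((x + 2) - 4) = 6.
Step 4. [-3*((x + 2) - 4) = 6] -3 out front; divide by -3, so div: (x + 2) - 4 = -2.
Step 5. [(x + 2) - 4 = -2] -4 is outermost — add 4 both sides. So sub: x + 2 = 2.
Step 6. [x + 2 = 2] +2 is outermost — subtract 2 both sides, so sub: x = 0.

Answer: x ∈ {0}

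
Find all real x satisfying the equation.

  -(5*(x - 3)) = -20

Step 1. [-(5*(x - 3)) = -20] flip signs both sides, so neg: 5*(x - 3) = 20.
Step 2. [5*(x - 3) = 20] leading coefficient 5: divide by 5, so div: x - 3 = 4.
Step 3. [x - 3 = 4] peel the -3: add 3 from each side. So sub: x = 7.

Answer: x ∈ {7}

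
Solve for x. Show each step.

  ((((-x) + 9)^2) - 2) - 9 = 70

Step 1. [((((-x) + 9)^2) - 2) - 9 = 70] peel the -9: add 9 from each side. So sub: (((-x) + 9)^2) - 2 = 79.
Step 2. [(((-x) + 9)^2) - 2 = 79] 2 comes off first (add 2) ⇒ sub: ((-x) + 9)^2 = 81.
Step 3. [((-x) + 9)^2 = 81] LHS squared, RHS 81 ≥ 0: apply √ (±). So sqrt: (-x) + 9 = 9 or -9.
Step 4. [(-x) + 9 = 9 or -9] subtract 9: x sits inside (… + 9). So sub: -x = 0 or -18.
Step 5. [-x = 0 or -18] LHS negated; negate both sides, so neg: x = 0 or 18.

Answer: x ∈ {0, 18}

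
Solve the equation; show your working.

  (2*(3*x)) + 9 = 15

Step 1. [(2*(3*x)) + 9 = 15] peel the +9: subtract 9 from each side. So sub: 2*(3*x) = 6.
Step 2. [2*(3*x) = 6] leading coefficient 2: divide by 2 ⇒ div: 3*x = 3.
Step 3. [3*x = 3] leading coefficient 3: divide by 3. So div: x = 1.

Answer: x ∈ {1}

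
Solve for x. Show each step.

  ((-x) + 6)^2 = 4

Step 1. [((-x) + 6)^2 = 4] √ both sides: 4 ≥ 0 gives two branches, so sqrt: (-x) + 6 = 2 or -2.
Step 2. [(-x) + 6 = 2 or -2] peel the +6: subtract 6 from each side ⇒ sub: -x = -4 or -8.
Step 3. [-x = -4 or -8] flip signs both sides, so neg: x = 4 or 8.

Answer: x ∈ {4, 8}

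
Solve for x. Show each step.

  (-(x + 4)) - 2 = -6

Step 1. [(-(x + 4)) - 2 = -6] -2 is outermost — add 2 both sides. So sub: -(x + 4) = -4.
Step 2. [-(x + 4) = -4] flip signs both sides. So neg: x + 4 = 4.
Step 3. [x + 4 = 4] 4 comes off first (subtract 4) ⇒ sub: x = 0.

Answer: x ∈ {0}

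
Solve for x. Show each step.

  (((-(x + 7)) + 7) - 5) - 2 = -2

Step 1. [(((-(x + 7)) + 7) - 5) - 2 = -2] 2 comes off first (add 2) ⇒ sub: ((-(x + 7)) + 7) - 5 = 0.
Step 2. [((-(x + 7)) + 7) - 5 = 0] add 5: x sits inside (… - 5) ⇒ sub: (-(x + 7)) + 7 = 5.
Step 3. [(-(x + 7)) + 7 = 5] peel the +7: subtract 7 from each side. So sub: -(x + 7) = -2.
Step 4. [-(x + 7) = -2] LHS negated; negate both sides. So neg: x + 7 = 2.
Step 5. [x + 7 = 2] 7 comes off first (subtract 7), so sub: x = -5.

Answer: x ∈ {-5}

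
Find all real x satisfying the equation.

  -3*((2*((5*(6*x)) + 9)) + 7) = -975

Step 1. [-3*((2*((5*(6*x)) + 9)) + 7) = -975] LHS = -3·(…); ÷-3 both sides. So div: (2*((5*(6*x)) + 9)) + 7 = 325.
Step 2. [(2*((5*(6*x)) + 9)) + 7 = 325] the outer +7 inverts by subtracting 7, so sub: 2*((5*(6*x)) + 9) = 318.
Step 3. [2*((5*(6*x)) + 9) = 318] LHS = 2·(…); ÷2 both sides. So div: (5*(6*x)) + 9 = 159.
Step 4. [(5*(6*x)) + 9 = 159] subtract 9: x sits inside (… + 9), so sub: 5*(6*x) = 150.
Step 5. [5*(6*x) = 150] leading coefficient 5: divide by 5. So div: 6*x = 30.
Step 6. [6*x = 30] 6·(inner) — divide through by 6 ⇒ div: x = 5.

Answer: x ∈ {5}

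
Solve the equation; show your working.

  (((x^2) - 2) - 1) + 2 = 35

Step 1. [(((x^2) - 2) - 1) + 2 = 35] peel the +2: subtract 2 from each side, so sub: ((x^2) - 2) - 1 = 33.
Step 2. [((x^2) - 2) - 1 = 33] -1 is outermost — add 1 both sides, so sub: (x^2) - 2 = 34.
Step 3. [(x^2) - 2 = 34] add 2: x sits inside (… - 2) ⇒ sub: x^2 = 36.
Step 4. [x^2 = 36] 36 ≥ 0, LHS is (·)² — take ±√, so sqrt: x = 6 or -6.

Answer: x ∈ {-6, 6}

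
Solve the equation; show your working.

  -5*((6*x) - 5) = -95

Step 1. [-5*((6*x) - 5) = -95] -5 out front; divide by -5 ⇒ div: (6*x) - 5 = 19.
Step 2. [(6*x) - 5 = 19] 5 comes off first (add 5). So sub: 6*x = 24.
Step 3. [6*x = 24] 6 out front; divide by 6 ⇒ div: x = 4.

Answer: x ∈ {4}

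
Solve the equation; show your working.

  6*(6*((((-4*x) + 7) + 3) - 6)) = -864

Step 1. [6*(6*((((-4*x) + 7) + 3) - 6)) = -864] 6·(inner) — divide through by 6. So div: 6*((((-4*x) + 7) + 3) - 6) = -144.
Step 2. [6*((((-4*x) + 7) + 3) - 6) = -144] leading coefficient 6: divide by 6. So div: (((-4*x) + 7) + 3) - 6 = -24.
Step 3. [(((-4*x) + 7) + 3) - 6 = -24] add 6: x sits inside (… - 6). So sub: ((-4*x) + 7) + 3 = -18.
Step 4. [((-4*x) + 7) + 3 = -18] 3 comes off first (subtract 3), so sub: (-4*x) + 7 = -21.
Step 5. [(-4*x) + 7 = -21] peel the +7: subtract 7 from each side. So sub: -4*x = -28.
Step 6. [-4*x = -28] -4·(inner) — divide through by -4. So div: x = 7.

Answer: x ∈ {7}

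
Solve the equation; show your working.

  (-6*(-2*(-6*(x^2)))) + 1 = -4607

Step 1. [(-6*(-2*(-6*(x^2)))) + 1 = -4607] the outer +1 inverts by subtracting 1 ⇒ sub: -6*(-2*(-6*(x^2))) = -4608.
Step 2. [-6*(-2*(-6*(x^2))) = -4608] LHS = -6·(…); ÷-6 both sides ⇒ div: -2*(-6*(x^2)) = 768.
Step 3. [-2*(-6*(x^2)) = 768] divide by the outer -2 ⇒ div: -6*(x^2) = -384.
Step 4. [-6*(x^2) = -384] -6 out front; divide by -6, so div: x^2 = 64.
Step 5. [x^2 = 64] 64 ≥ 0, LHS is (·)² — take ±√, so sqrt: x = 8 or -8.

Answer: x ∈ {-8, 8}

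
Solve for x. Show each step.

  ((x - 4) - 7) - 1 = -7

Step 1. [((x - 4) - 7) - 1 = -7] add 1: x sits inside (… - 1), so sub: (x - 4) - 7 = -6.
Step 2. [(x - 4) - 7 = -6] peel the -7: add 7 from each side. So sub: x - 4 = 1.
Step 3. [x - 4 = 1] -4 is outermost — add 4 both sides, so sub: x = 5.

Answer: x ∈ {5}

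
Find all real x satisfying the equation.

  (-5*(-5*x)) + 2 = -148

Step 1. [(-5*(-5*x)) + 2 = -148] +2 is outermost — subtract 2 both sides ⇒ sub: -5*(-5*x) = -150.
Step 2. [-5*(-5*x) = -150] LHS = -5·(…); ÷-5 both sides. So div: -5*x = 30.
Step 3. [-5*x = 30] -5·(inner) — divide through by -5, so div: x = -6.

Answer: x ∈ {-6}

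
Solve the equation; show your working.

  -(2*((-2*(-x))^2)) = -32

Step 1. [-(2*((-2*(-x))^2)) = -32] LHS negated; negate both sides, so neg: 2*((-2*(-x))^2) = 32.
Step 2. [2*((-2*(-x))^2) = 32] 2·(inner) — divide through by 2. So div: (-2*(-x))^2 = 16.
Step 3. [(-2*(-x))^2 = 16] 16 ≥ 0, LHS is (·)² — take ±√. So sqrt: -2*(-x) = 4 or -4.
Step 4. [-2*(-x) = 4 or -4] -2·(inner) — divide through by -2, so div: -x = -2 or 2.
Step 5. [-x = -2 or 2] leading − — multiply by −1 ⇒ neg: x = 2 or -2.

Answer: x ∈ {-2, 2}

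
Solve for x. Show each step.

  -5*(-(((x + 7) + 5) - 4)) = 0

Step 1. [-5*(-(((x + 7) + 5) - 4)) = 0] -5·(inner) — divide through by -5 ⇒ div: -(((x + 7) + 5) - 4) = 0.
Step 2. [-(((x + 7) + 5) - 4) = 0] leading − — multiply by −1, so neg: ((x + 7) + 5) - 4 = 0.
Step 3. [((x + 7) + 5) - 4 = 0] add 4: x sits inside (… - 4). So sub: (x + 7) + 5 = 4.
Step 4. [(x + 7) + 5 = 4] +5 is outermost — subtract 5 both sides, so sub: x + 7 = -1.
Step 5. [x + 7 = -1] 7 comes off first (subtract 7). So sub: x = -8.

Answer: x ∈ {-8}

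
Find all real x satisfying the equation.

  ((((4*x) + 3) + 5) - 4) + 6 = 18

Step 1. [((((4*x) + 3) + 5) - 4) + 6 = 18] subtract 6: x sits inside (… + 6). So sub: (((4*x) + 3) + 5) - 4 = 12.
Step 2. [(((4*x) + 3) + 5) - 4 = 12] -4 is outermost — add 4 both sides. So sub: ((4*x) + 3) + 5 = 16.
Step 3. [((4*x) + 3) + 5 = 16] 5 comes off first (subtract 5). So sub: (4*x) + 3 = 11.
Step 4. [(4*x) + 3 = 11] subtract 3: x sits inside (… + 3). So sub: 4*x = 8.
Step 5. [4*x = 8] leading coefficient 4: divide by 4 ⇒ div: x = 2.

Answer: x ∈ {2}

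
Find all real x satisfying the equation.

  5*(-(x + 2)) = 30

Step 1. [5*(-(x + 2)) = 30] 5·(inner) — divide through by 5, so div: -(x + 2) = 6.
Step 2. [-(x + 2) = 6] leading − — multiply by −1, so neg: x + 2 = -6.
Step 3. [x + 2 = -6] +2 is outermost — subtract 2 both sides, so sub: x = -8.

Answer: x ∈ {-8}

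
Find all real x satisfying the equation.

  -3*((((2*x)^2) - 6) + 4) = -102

Step 1. [-3*((((2*x)^2) - 6) + 4) = -102] LHS = -3·(…); ÷-3 both sides. So div: (((2*x)^2) - 6) + 4 = 34.
Step 2. [(((2*x)^2) - 6) + 4 = 34] 4 comes off first (subtract 4). So sub: ((2*x)^2) - 6 = 30.
Step 3. [((2*x)^2) - 6 = 30] 6 comes off first (add 6), so sub: (2*x)^2 = 36.
Step 4. [(2*x)^2 = 36] LHS squared, RHS 36 ≥ 0: apply √ (±), so sqrt: 2*x = 6 or -6.
Step 5. [2*x = 6 or -6] leading coefficient 2: divide by 2, so div: x = 3 or -3.

Answer: x ∈ {-3, 3}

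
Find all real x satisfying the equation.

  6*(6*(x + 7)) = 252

Step 1. [6*(6*(x + 7)) = 252] 6·(inner) — divide through by 6 ⇒ div: 6*(x + 7) = 42.
Step 2. [6*(x + 7) = 42] 6·(inner) — divide through by 6, so div: x + 7 = 7.
Step 3. [x + 7 = 7] the outer +7 inverts by subtracting 7, so sub: x = 0.

Answer: x ∈ {0}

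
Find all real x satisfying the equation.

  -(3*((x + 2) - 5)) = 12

Step 1. [-(3*((x + 2) - 5)) = 12] leading − — multiply by −1. So neg: 3*((x + 2) - 5) = -12.
Step 2. [3*((x + 2) - 5) = -12] leading coefficient 3: divide by 3, so div: (x + 2) - 5 = -4.
Step 3. [(x + 2) - 5 = -4] add 5: x sits inside (… - 5), so sub: x + 2 = 1.
Step 4. [x + 2 = 1] +2 is outermost — subtract 2 both sides, so sub: x = -1.

Answer: x ∈ {-1}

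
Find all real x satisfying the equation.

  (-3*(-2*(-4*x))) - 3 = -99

Step 1. [(-3*(-2*(-4*x))) - 3 = -99] -3 divides every term; factor it out ⇒ factor: (-2*(-4*x)) + 1 = 33.
Step 2. [(-2*(-4*x)) + 1 = 33] peel the +1: subtract 1 from each side, so sub: -2*(-4*x) = 32.
Step 3. [-2*(-4*x) = 32] divide by the outer -2 ⇒ div: -4*x = -16.
Step 4. [-4*x = -16] -4·(inner) — divide through by -4 ⇒ div: x = 4.

Answer: x ∈ {4}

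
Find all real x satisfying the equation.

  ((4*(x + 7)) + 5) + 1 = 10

Step 1. [((4*(x + 7)) + 5) + 1 = 10] +1 is outermost — subtract 1 both sides ⇒ sub: (4*(x + 7)) + 5 = 9.
Step 2. [(4*(x + 7)) + 5 = 9] subtract 5: x sits inside (… + 5), so sub: 4*(x + 7) = 4.
Step 3. [4*(x + 7) = 4] leading coefficient 4: divide by 4 ⇒ div: x + 7 = 1.
Step 4. [x + 7 = 1] 7 comes off first (subtract 7). So sub: x = -6.

Answer: x ∈ {-6}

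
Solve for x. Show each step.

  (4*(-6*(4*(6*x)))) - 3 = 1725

Step 1. [(4*(-6*(4*(6*x)))) - 3 = 1725] 3 comes off first (add 3). So sub: 4*(-6*(4*(6*x))) = 1728.
Step 2. [4*(-6*(4*(6*x))) = 1728] 4 out front; divide by 4, so div: -6*(4*(6*x)) = 432.
Step 3. [-6*(4*(6*x)) = 432] LHS = -6·(…); ÷-6 both sides, so div: 4*(6*x) = -72.
Step 4. [4*(6*x) = -72] leading coefficient 4: divide by 4. So div: 6*x = -18.
Step 5. [6*x = -18] LHS = 6·(…); ÷6 both sides ⇒ div: x = -3.

Answer: x ∈ {-3}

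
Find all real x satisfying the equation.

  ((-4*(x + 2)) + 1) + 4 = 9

Step 1. [((-4*(x + 2)) + 1) + 4 = 9] the outer +4 inverts by subtracting 4, so sub: (-4*(x + 2)) + 1 = 5.
Step 2. [(-4*(x + 2)) + 1 = 5] +1 is outermost — subtract 1 both sides ⇒ sub: -4*(x + 2) = 4.
Step 3. [-4*(x + 2) = 4] LHS = -4·(…); ÷-4 both sides, so div: x + 2 = -1.
Step 4. [x + 2 = -1] +2 is outermost — subtract 2 both sides. So sub: x = -3.

Answer: x ∈ {-3}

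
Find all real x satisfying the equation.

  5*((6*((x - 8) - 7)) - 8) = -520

Step 1. [5*((6*((x - 8) - 7)) - 8) = -520] 5·(inner) — divide through by 5, so div: (6*((x - 8) - 7)) - 8 = -104.
Step 2. [(6*((x - 8) - 7)) - 8 = -104] -8 is outermost — add 8 both sides. So sub: 6*((x - 8) - 7) = -96.
Step 3. [6*((x - 8) - 7) = -96] leading coefficient 6: divide by 6 ⇒ div: (x - 8) - 7 = -16.
Step 4. [(x - 8) - 7 = -16] -7 is outermost — add 7 both sides, so sub: x - 8 = -9.
Step 5. [x - 8 = -9] 8 comes off first (add 8) ⇒ sub: x = -1.

Answer: x ∈ {-1}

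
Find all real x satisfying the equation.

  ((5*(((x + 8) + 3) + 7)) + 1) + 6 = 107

Step 1. [((5*(((x + 8) + 3) + 7)) + 1) + 6 = 107] 6 comes off first (subtract 6) ⇒ sub: (5*(((x + 8) + 3) + 7)) + 1 = 101.
Step 2. [(5*(((x + 8) + 3) + 7)) + 1 = 101] peel the +1: subtract 1 from each side. So sub: 5*(((x + 8) + 3) + 7) = 100.
Step 3. [5*(((x + 8) + 3) + 7) = 100] 5·(inner) — divide through by 5, so div: ((x + 8) + 3) + 7 = 20.
Step 4. [((x + 8) + 3) + 7 = 20] peel the +7: subtract 7 from each side. So sub: (x + 8) + 3 = 13.
Step 5. [(x + 8) + 3 = 13] +3 is outermost — subtract 3 both sides ⇒ sub: x + 8 = 10.
Step 6. [x + 8 = 10] subtract 8: x sits inside (… + 8) ⇒ sub: x = 2.

Answer: x ∈ {2}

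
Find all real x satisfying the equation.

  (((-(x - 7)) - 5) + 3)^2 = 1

Step 1. [(((-(x - 7)) - 5) + 3)^2 = 1] 1 ≥ 0, LHS is (·)² — take ±√ ⇒ sqrt: ((-(x - 7)) - 5) + 3 = 1 or -1.
Step 2. [((-(x - 7)) - 5) + 3 = 1 or -1] +3 is outermost — subtract 3 both sides. So sub: (-(x - 7)) - 5 = -2 or -4.
Step 3. [(-(x - 7)) - 5 = -2 or -4] peel the -5: add 5 from each side. So sub: -(x - 7) = 3 or 1.
Step 4. [-(x - 7) = 3 or 1] flip signs both sides. So neg: x - 7 = -3 or -1.
Step 5. [x - 7 = -3 or -1] 7 comes off first (add 7), so sub: x = 4 or 6.

Answer: x ∈ {4, 6}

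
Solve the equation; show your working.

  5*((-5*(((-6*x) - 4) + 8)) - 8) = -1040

Step 1. [5*((-5*(((-6*x) - 4) + 8)) - 8) = -1040] 5 out front; divide by 5, so div: (-5*(((-6*x) - 4) + 8)) - 8 = -208.
Step 2. [(-5*(((-6*x) - 4) + 8)) - 8 = -208] -8 is outermost — add 8 both sides ⇒ sub: -5*(((-6*x) - 4) + 8) = -200.
Step 3. [-5*(((-6*x) - 4) + 8) = -200] LHS = -5·(…); ÷-5 both sides, so div: ((-6*x) - 4) + 8 = 40.
Step 4. [((-6*x) - 4) + 8 = 40] peel the +8: subtract 8 from each side, so sub: (-6*x) - 4 = 32.
Step 5. [(-6*x) - 4 = 32] -4 is outermost — add 4 both sides. So sub: -6*x = 36.
Step 6. [-6*x = 36] -6·(inner) — divide through by -6 ⇒ div: x = -6.

Answer: x ∈ {-6}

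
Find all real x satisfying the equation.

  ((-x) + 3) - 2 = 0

Step 1. [((-x) + 3) - 2 = 0] add 2: x sits inside (… - 2) ⇒ sub: (-x) + 3 = 2.
Step 2. [(-x) + 3 = 2] subtract 3: x sits inside (… + 3). So sub: -x = -1.
Step 3. [-x = -1] flip signs both sides ⇒ neg: x = 1.

Answer: x ∈ {1}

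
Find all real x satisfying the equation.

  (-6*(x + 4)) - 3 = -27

Step 1. [(-6*(x + 4)) - 3 = -27] the outer -3 inverts by adding 3. So sub: -6*(x + 4) = -24.
Step 2. [-6*(x + 4) = -24] divide by the outer -6 ⇒ div: x + 4 = 4.
Step 3. [x + 4 = 4] 4 comes off first (subtract 4). So sub: x = 0.

Answer: x ∈ {0}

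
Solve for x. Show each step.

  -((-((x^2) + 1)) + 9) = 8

Step 1. [-((-((x^2) + 1)) + 9) = 8] flip signs both sides. So neg: (-((x^2) + 1)) + 9 = -8.
Step 2. [(-((x^2) + 1)) + 9 = -8] 9 comes off first (subtract 9), so sub: -((x^2) + 1) = -17.
Step 3. [-((x^2) + 1) = -17] LHS negated; negate both sides ⇒ neg: (x^2) + 1 = 17.
Step 4. [(x^2) + 1 = 17] subtract 1: x sits inside (… + 1) ⇒ sub: x^2 = 16.
Step 5. [x^2 = 16] √ both sides: 16 ≥ 0 gives two branches. So sqrt: x = 4 or -4.

Answer: x ∈ {-4, 4}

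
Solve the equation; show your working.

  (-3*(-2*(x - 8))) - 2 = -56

Step 1. [(-3*(-2*(x - 8))) - 2 = -56] peel the -2: add 2 from each side, so sub: -3*(-2*(x - 8)) = -54.
Step 2. [-3*(-2*(x - 8)) = -54] -3·(inner) — divide through by -3 ⇒ div: -2*(x - 8) = 18.
Step 3. [-2*(x - 8) = 18] -2 out front; divide by -2. So div: x - 8 = -9.
Step 4. [x - 8 = -9] 8 comes off first (add 8) ⇒ sub: x = -1.

Answer: x ∈ {-1}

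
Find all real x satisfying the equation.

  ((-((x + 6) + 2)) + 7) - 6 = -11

Step 1. [((-((x + 6) + 2)) + 7) - 6 = -11] peel the -6: add 6 from each side, so sub: (-((x + 6) + 2)) + 7 = -5.
Step 2. [(-((x + 6) + 2)) + 7 = -5] the outer +7 inverts by subtracting 7 ⇒ sub: -((x + 6) + 2) = -12.
Step 3. [-((x + 6) + 2) = -12] flip signs both sides. So neg: (x + 6) + 2 = 12.
Step 4. [(x + 6) + 2 = 12] +2 is outermost — subtract 2 both sides, so sub: x + 6 = 10.
Step 5. [x + 6 = 10] 6 comes off first (subtract 6), so sub: x = 4.

Answer: x ∈ {4}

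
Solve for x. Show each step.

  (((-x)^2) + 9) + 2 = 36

Step 1. [(((-x)^2) + 9) + 2 = 36] 2 comes off first (subtract 2), so sub: ((-x)^2) + 9 = 34.
Step 2. [((-x)^2) + 9 = 34] peel the +9: subtract 9 from each side, so sub: (-x)^2 = 25.
Step 3. [(-x)^2 = 25] 25 ≥ 0, LHS is (·)² — take ±√, so sqrt: -x = 5 or -5.
Step 4. [-x = 5 or -5] leading − — multiply by −1, so neg: x = -5 or 5.

Answer: x ∈ {-5, 5}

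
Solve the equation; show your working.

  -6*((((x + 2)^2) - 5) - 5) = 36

Step 1. [-6*((((x + 2)^2) - 5) - 5) = 36] -6·(inner) — divide through by -6. So div: (((x + 2)^2) - 5) - 5 = -6.
Step 2. [(((x + 2)^2) - 5) - 5 = -6] add 5: x sits inside (… - 5) ⇒ sub: ((x + 2)^2) - 5 = -1.
Step 3. [((x + 2)^2) - 5 = -1] 5 comes off first (add 5) ⇒ sub: (x + 2)^2 = 4.
Step 4. [(x + 2)^2 = 4] √ both sides: 4 ≥ 0 gives two branches. So sqrt: x + 2 = 2 or -2.
Step 5. [x + 2 = 2 or -2] 2 comes off first (subtract 2) ⇒ sub: x = 0 or -4.

Answer: x ∈ {-4, 0}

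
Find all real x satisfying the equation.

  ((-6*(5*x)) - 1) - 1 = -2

Step 1. [((-6*(5*x)) - 1) - 1 = -2] 1 comes off first (add 1) ⇒ sub: (-6*(5*x)) - 1 = -1.
Step 2. [(-6*(5*x)) - 1 = -1] peel the -1: add 1 from each side, so sub: -6*(5*x) = 0.
Step 3. [-6*(5*x) = 0] -6·(inner) — divide through by -6 ⇒ div: 5*x = 0.
Step 4. [5*x = 0] 5·(inner) — divide through by 5, so div: x = 0.

Answer: x ∈ {0}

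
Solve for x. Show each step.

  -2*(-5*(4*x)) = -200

Step 1. [-2*(-5*(4*x)) = -200] -2·(inner) — divide through by -2, so div: -5*(4*x) = 100.
Step 2. [-5*(4*x) = 100] leading coefficient -5: divide by -5 ⇒ div: 4*x = -20.
Step 3. [4*x = -20] divide by the outer 4, so div: x = -5.

Answer: x ∈ {-5}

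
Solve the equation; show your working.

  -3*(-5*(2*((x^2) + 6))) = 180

Step 1. [-3*(-5*(2*((x^2) + 6))) = 180] LHS = -3·(…); ÷-3 both sides. So div: -5*(2*((x^2) + 6)) = -60.
Step 2. [-5*(2*((x^2) + 6)) = -60] LHS = -5·(…); ÷-5 both sides, so div: 2*((x^2) + 6) = 12.
Step 3. [2*((x^2) + 6) = 12] leading coefficient 2: divide by 2. So div: (x^2) + 6 = 6.
Step 4. [(x^2) + 6 = 6] subtract 6: x sits inside (… + 6) ⇒ sub: x^2 = 0.
Step 5. [x^2 = 0] LHS squared, RHS 0 ≥ 0: apply √ (±), so sqrt: x = 0.

Answer: x ∈ {0}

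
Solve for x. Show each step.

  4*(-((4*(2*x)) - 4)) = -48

Step 1. [4*(-((4*(2*x)) - 4)) = -48] leading coefficient 4: divide by 4, so div: -((4*(2*x)) - 4) = -12.
Step 2. [-((4*(2*x)) - 4) = -12] flip signs both sides. So neg: (4*(2*x)) - 4 = 12.
Step 3. [(4*(2*x)) - 4 = 12] add 4: x sits inside (… - 4), so sub: 4*(2*x) = 16.
Step 4. [4*(2*x) = 16] 4·(inner) — divide through by 4. So div: 2*x = 4.
Step 5. [2*x = 4] 2·(inner) — divide through by 2, so div: x = 2.

Answer: x ∈ {2}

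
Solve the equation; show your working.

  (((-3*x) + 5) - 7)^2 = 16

Step 1. [(((-3*x) + 5) - 7)^2 = 16] √ both sides: 16 ≥ 0 gives two branches, so sqrt: ((-3*x) + 5) - 7 = 4 or -4.
Step 2. [((-3*x) + 5) - 7 = 4 or -4] the outer -7 inverts by adding 7 ⇒ sub: (-3*x) + 5 = 11 or 3.
Step 3. [(-3*x) + 5 = 11 or 3] 5 comes off first (subtract 5). So sub: -3*x = 6 or -2.
Step 4. [-3*x = 6 or -2] leading coefficient -3: divide by -3, so div: x = -2 or 2/3.

Answer: x ∈ {-2, 2/3}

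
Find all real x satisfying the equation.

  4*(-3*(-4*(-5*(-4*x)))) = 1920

Step 1. [4*(-3*(-4*(-5*(-4*x)))) = 1920] leading coefficient 4: divide by 4, so div: -3*(-4*(-5*(-4*x))) = 480.
Step 2. [-3*(-4*(-5*(-4*x))) = 480] -3 out front; divide by -3, so div: -4*(-5*(-4*x)) = -160.
Step 3. [-4*(-5*(-4*x)) = -160] LHS = -4·(…); ÷-4 both sides. So div: -5*(-4*x) = 40.
Step 4. [-5*(-4*x) = 40] leading coefficient -5: divide by -5, so div: -4*x = -8.
Step 5. [-4*x = -8] leading coefficient -4: divide by -4 ⇒ div: x = 2.

Answer: x ∈ {2}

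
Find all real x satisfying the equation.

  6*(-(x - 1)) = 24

Step 1. [6*(-(x - 1)) = 24] LHS = 6·(…); ÷6 both sides ⇒ div: -(x - 1) = 4.
Step 2. [-(x - 1) = 4] flip signs both sides ⇒ neg: x - 1 = -4.
Step 3. [x - 1 = -4] add 1: x sits inside (… - 1). So sub: x = -3.

Answer: x ∈ {-3}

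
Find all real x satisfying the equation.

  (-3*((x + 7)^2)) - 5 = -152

Step 1. [(-3*((x + 7)^2)) - 5 = -152] -5 is outermost — add 5 both sides. So sub: -3*((x + 7)^2) = -147.
Step 2. [-3*((x + 7)^2) = -147] -3·(inner) — divide through by -3. So div: (x + 7)^2 = 49.
Step 3. [(x + 7)^2 = 49] 49 ≥ 0, LHS is (·)² — take ±√, so sqrt: x + 7 = 7 or -7.
Step 4. [x + 7 = 7 or -7] +7 is outermost — subtract 7 both sides, so sub: x = 0 or -14.

Answer: x ∈ {-14, 0}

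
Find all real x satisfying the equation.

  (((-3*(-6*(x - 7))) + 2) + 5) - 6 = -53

Step 1. [(((-3*(-6*(x - 7))) + 2) + 5) - 6 = -53] peel the -6: add 6 from each side, so sub: ((-3*(-6*(x - 7))) + 2) + 5 = -47.
Step 2. [((-3*(-6*(x - 7))) + 2) + 5 = -47] peel the +5: subtract 5 from each side. So sub: (-3*(-6*(x - 7))) + 2 = -52.
Step 3. [(-3*(-6*(x - 7))) + 2 = -52] the outer +2 inverts by subtracting 2, so sub: -3*(-6*(x - 7)) = -54.
Step 4. [-3*(-6*(x - 7)) = -54] -3·(inner) — divide through by -3 ⇒ div: -6*(x - 7) = 18.
Step 5. [-6*(x - 7) = 18] leading coefficient -6: divide by -6. So div: x - 7 = -3.
Step 6. [x - 7 = -3] peel the -7: add 7 from each side, so sub: x = 4.

Answer: x ∈ {4}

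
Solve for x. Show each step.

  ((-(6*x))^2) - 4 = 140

Step 1. [((-(6*x))^2) - 4 = 140] 4 comes off first (add 4), so sub: (-(6*x))^2 = 144.
Step 2. [(-(6*x))^2 = 144] LHS squared, RHS 144 ≥ 0: apply √ (±) ⇒ sqrt: -(6*x) = 12 or -12.
Step 3. [-(6*x) = 12 or -12] leading − — multiply by −1, so neg: 6*x = -12 or 12.
Step 4. [6*x = -12 or 12] 6·(inner) — divide through by 6 ⇒ div: x = -2 or 2.

Answer: x ∈ {-2, 2}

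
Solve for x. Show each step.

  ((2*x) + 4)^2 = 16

Step 1. [((2*x) + 4)^2 = 16] √ both sides: 16 ≥ 0 gives two branches. So sqrt: (2*x) + 4 = 4 or -4.
Step 2. [(2*x) + 4 = 4 or -4] subtract 4: x sits inside (… + 4). So sub: 2*x = 0 or -8.
Step 3. [2*x = 0 or -8] divide by the outer 2 ⇒ div: x = 0 or -4.

Answer: x ∈ {-4, 0}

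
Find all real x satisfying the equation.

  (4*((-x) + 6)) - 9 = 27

Step 1. [(4*((-x) + 6)) - 9 = 27] the outer -9 inverts by adding 9, so sub: 4*((-x) + 6) = 36.
Step 2. [4*((-x) + 6) = 36] divide by the outer 4, so div: (-x) + 6 = 9.
Step 3. [(-x) + 6 = 9] +6 is outermost — subtract 6 both sides. So sub: -x = 3.
Step 4. [-x = 3] flip signs both sides, so neg: x = -3.

Answer: x ∈ {-3}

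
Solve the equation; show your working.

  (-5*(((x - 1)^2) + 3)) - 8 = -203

Step 1. [(-5*(((x - 1)^2) + 3)) - 8 = -203] add 8: x sits inside (… - 8), so sub: -5*(((x - 1)^2) + 3) = -195.
Step 2. [-5*(((x - 1)^2) + 3) = -195] -5·(inner) — divide through by -5. So div: ((x - 1)^2) + 3 = 39.
Step 3. [((x - 1)^2) + 3 = 39] the outer +3 inverts by subtracting 3 ⇒ sub: (x - 1)^2 = 36.
Step 4. [(x - 1)^2 = 36] √ both sides: 36 ≥ 0 gives two branches ⇒ sqrt: x - 1 = 6 or -6.
Step 5. [x - 1 = 6 or -6] peel the -1: add 1 from each side, so sub: x = 7 or -5.

Answer: x ∈ {-5, 7}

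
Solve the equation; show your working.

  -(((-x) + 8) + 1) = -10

Step 1. [-(((-x) + 8) + 1) = -10] LHS negated; negate both sides. So neg: ((-x) + 8) + 1 = 10.
Step 2. [((-x) + 8) + 1 = 10] the outer +1 inverts by subtracting 1, so sub: (-x) + 8 = 9.
Step 3. [(-x) + 8 = 9] subtract 8: x sits inside (… + 8). So sub: -x = 1.
Step 4. [-x = 1] flip signs both sides. So neg: x = -1.

Answer: x ∈ {-1}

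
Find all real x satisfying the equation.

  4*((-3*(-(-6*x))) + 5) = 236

Step 1. [4*((-3*(-(-6*x))) + 5) = 236] 4 out front; divide by 4 ⇒ div: (-3*(-(-6*x))) + 5 = 59.
Step 2. [(-3*(-(-6*x))) + 5 = 59] the outer +5 inverts by subtracting 5, so sub: -3*(-(-6*x)) = 54.
Step 3. [-3*(-(-6*x)) = 54] LHS = -3·(…); ÷-3 both sides. So div: -(-6*x) = -18.
Step 4. [-(-6*x) = -18] flip signs both sides ⇒ neg: -6*x = 18.
Step 5. [-6*x = 18] leading coefficient -6: divide by -6, so div: x = -3.

Answer: x ∈ {-3}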